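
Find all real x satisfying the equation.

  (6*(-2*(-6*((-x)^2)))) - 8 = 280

Step 1. [(6*(-2*(-6*((-x)^2)))) - 8 = 280] the outer -8 inverts by adding 8 ⇒ sub: 6*(-2*(-6*((-x)^2))) = 288.
Step 2. [6*(-2*(-6*((-x)^2))) = 288] LHS = 6·(…); ÷6 both sides. So div: -2*(-6*((-x)^2)) = 48.
Step 3. [-2*(-6*((-x)^2)) = 48] LHS = -2·(…); ÷-2 both sides, so div: -6*((-x)^2) = -24.
Step 4. [-6*((-x)^2) = -24] divide by the outer -6 ⇒ div: (-x)^2 = 4.
Step 5. [(-x)^2 = 4] √ both sides: 4 ≥ 0 gives two branches ⇒ sqrt: -x = 2 or -2.
Step 6. [-x = 2 or -2] LHS negated; negate both sides, so neg: x = -2 or 2.

Answer: x ∈ {-2, 2}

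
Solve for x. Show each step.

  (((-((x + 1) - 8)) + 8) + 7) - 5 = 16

Step 1. [(((-((x + 1) - 8)) + 8) + 7) - 5 = 16] the outer -5 inverts by adding 5. So sub: ((-((x + 1) - 8)) + 8) + 7 = 21.
Step 2. [((-((x + 1) - 8)) + 8) + 7 = 21] +7 is outermost — subtract 7 both sides. So sub: (-((x + 1) - 8)) + 8 = 14.
Step 3. [(-((x + 1) - 8)) + 8 = 14] 8 comes off first (subtract 8) ⇒ sub: -((x + 1) - 8) = 6.
Step 4. [-((x + 1) - 8) = 6] LHS negated; negate both sides. So neg: (x + 1) - 8 = -6.
Step 5. [(x + 1) - 8 = -6] the outer -8 inverts by adding 8 ⇒ sub: x + 1 = 2.
Step 6. [x + 1 = 2] subtract 1: x sits inside (… + 1), so sub: x = 1.

Answer: x ∈ {1}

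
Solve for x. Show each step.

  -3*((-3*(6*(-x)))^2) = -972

Step 1. [-3*((-3*(6*(-x)))^2) = -972] leading coefficient -3: divide by -3 ⇒ div: (-3*(6*(-x)))^2 = 324.
Step 2. [(-3*(6*(-x)))^2 = 324] LHS squared, RHS 324 ≥ 0: apply √ (±). So sqrt: -3*(6*(-x)) = 18 or -18.
Step 3. [-3*(6*(-x)) = 18 or -18] -3·(inner) — divide through by -3 ⇒ div: 6*(-x) = -6 or 6.
Step 4. [6*(-x) = -6 or 6] leading coefficient 6: divide by 6 ⇒ div: -x = -1 or 1.
Step 5. [-x = -1 or 1] flip signs both sides, so neg: x = 1 or -1.

Answer: x ∈ {-1, 1}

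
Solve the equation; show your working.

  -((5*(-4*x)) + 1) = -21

Step 1. [-((5*(-4*x)) + 1) = -21] leading − — multiply by −1. So neg: (5*(-4*x)) + 1 = 21.
Step 2. [(5*(-4*x)) + 1 = 21] the outer +1 inverts by subtracting 1, so sub: 5*(-4*x) = 20.
Step 3. [5*(-4*x) = 20] divide by the outer 5 ⇒ div: -4*x = 4.
Step 4. [-4*x = 4] divide by the outer -4, so div: x = -1.

Answer: x ∈ {-1}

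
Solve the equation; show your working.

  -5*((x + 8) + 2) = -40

Step 1. [-5*((x + 8) + 2) = -40] -5 out front; divide by -5, so div: (x + 8) + 2 = 8.
Step 2. [(x + 8) + 2 = 8] 2 comes off first (subtract 2). So sub: x + 8 = 6.
Step 3. [x + 8 = 6] peel the +8: subtract 8 from each side. So sub: x = -2.

Answer: x ∈ {-2}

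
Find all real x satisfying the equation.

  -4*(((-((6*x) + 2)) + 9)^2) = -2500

Step 1. [-4*(((-((6*x) + 2)) + 9)^2) = -2500] -4·(inner) — divide through by -4 ⇒ div: ((-((6*x) + 2)) + 9)^2 = 625.
Step 2. [((-((6*x) + 2)) + 9)^2 = 625] LHS squared, RHS 625 ≥ 0: apply √ (±), so sqrt: (-((6*x) + 2)) + 9 = 25 or -25.
Step 3. [(-((6*x) + 2)) + 9 = 25 or -25] subtract 9: x sits inside (… + 9), so sub: -((6*x) + 2) = 16 or -34.
Step 4. [-((6*x) + 2) = 16 or -34] LHS negated; negate both sides. So neg: (6*x) + 2 = -16 or 34.
Step 5. [(6*x) + 2 = -16 or 34] +2 is outermost — subtract 2 both sides. So sub: 6*x = -18 or 32.
Step 6. [6*x = -18 or 32] leading coefficient 6: divide by 6. So div: x = -3 or 16/3.

Answer: x ∈ {-3, 16/3}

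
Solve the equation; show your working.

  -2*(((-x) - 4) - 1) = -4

Step 1. [-2*(((-x) - 4) - 1) = -4] leading coefficient -2: divide by -2. So div: ((-x) - 4) - 1 = 2.
Step 2. [((-x) - 4) - 1 = 2] peel the -1: add 1 from each side ⇒ sub: (-x) - 4 = 3.
Step 3. [(-x) - 4 = 3] the outer -4 inverts by adding 4, so sub: -x = 7.
Step 4. [-x = 7] leading − — multiply by −1, so neg: x = -7.

Answer: x ∈ {-7}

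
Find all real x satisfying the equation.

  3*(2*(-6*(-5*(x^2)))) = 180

Step 1. [3*(2*(-6*(-5*(x^2)))) = 180] leading coefficient 3: divide by 3 ⇒ div: 2*(-6*(-5*(x^2))) = 60.
Step 2. [2*(-6*(-5*(x^2))) = 60] 2·(inner) — divide through by 2, so div: -6*(-5*(x^2)) = 30.
Step 3. [-6*(-5*(x^2)) = 30] leading coefficient -6: divide by -6. So div: -5*(x^2) = -5.
Step 4. [-5*(x^2) = -5] divide by the outer -5, so div: x^2 = 1.
Step 5. [x^2 = 1] √ both sides: 1 ≥ 0 gives two branches ⇒ sqrt: x = 1 or -1.

Answer: x ∈ {-1, 1}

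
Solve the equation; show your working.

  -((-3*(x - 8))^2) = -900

Step 1. [-((-3*(x - 8))^2) = -900] leading − — multiply by −1. So neg: (-3*(x - 8))^2 = 900.
Step 2. [(-3*(x - 8))^2 = 900] √ both sides: 900 ≥ 0 gives two branches ⇒ sqrt: -3*(x - 8) = 30 or -30.
Step 3. [-3*(x - 8) = 30 or -30] -3·(inner) — divide through by -3. So div: x - 8 = -10 or 10.
Step 4. [x - 8 = -10 or 10] add 8: x sits inside (… - 8), so sub: x = -2 or 18.

Answer: x ∈ {-2, 18}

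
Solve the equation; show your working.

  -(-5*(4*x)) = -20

Step 1. [-(-5*(4*x)) = -20] LHS negated; negate both sides ⇒ neg: -5*(4*x) = 20.
Step 2. [-5*(4*x) = 20] LHS = -5·(…); ÷-5 both sides ⇒ div: 4*x = -4.
Step 3. [4*x = -4] LHS = 4·(…); ÷4 both sides ⇒ div: x = -1.

Answer: x ∈ {-1}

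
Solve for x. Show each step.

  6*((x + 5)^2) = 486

Step 1. [6*((x + 5)^2) = 486] divide by the outer 6. So div: (x + 5)^2 = 81.
Step 2. [(x + 5)^2 = 81] √ both sides: 81 ≥ 0 gives two branches. So sqrt: x + 5 = 9 or -9.
Step 3. [x + 5 = 9 or -9] +5 is outermost — subtract 5 both sides ⇒ sub: x = 4 or -14.

Answer: x ∈ {-14, 4}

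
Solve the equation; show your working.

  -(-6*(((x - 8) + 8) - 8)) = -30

Step 1. [-(-6*(((x - 8) + 8) - 8)) = -30] LHS negated; negate both sides, so neg: -6*(((x - 8) + 8) - 8) = 30.
Step 2. [-6*(((x - 8) + 8) - 8) = 30] LHS = -6·(…); ÷-6 both sides ⇒ div: ((x - 8) + 8) - 8 = -5.
Step 3. [((x - 8) + 8) - 8 = -5] peel the -8: add 8 from each side, so sub: (x - 8) + 8 = 3.
Step 4. [(x - 8) + 8 = 3] subtract 8: x sits inside (… + 8), so sub: x - 8 = -5.
Step 5. [x - 8 = -5] 8 comes off first (add 8), so sub: x = 3.

Answer: x ∈ {3}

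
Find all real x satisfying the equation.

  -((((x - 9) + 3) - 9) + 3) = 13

Step 1. [-((((x - 9) + 3) - 9) + 3) = 13] flip signs both sides, so neg: (((x - 9) + 3) - 9) + 3 = -13.
Step 2. [(((x - 9) + 3) - 9) + 3 = -13] peel the +3: subtract 3 from each side. So sub: ((x - 9) + 3) - 9 = -16.
Step 3. [((x - 9) + 3) - 9 = -16] -9 is outermost — add 9 both sides, so sub: (x - 9) + 3 = -7.
Step 4. [(x - 9) + 3 = -7] 3 comes off first (subtract 3) ⇒ sub: x - 9 = -10.
Step 5. [x - 9 = -10] peel the -9: add 9 from each side. So sub: x = -1.

Answer: x ∈ {-1}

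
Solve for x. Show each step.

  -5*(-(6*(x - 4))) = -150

Step 1. [-5*(-(6*(x - 4))) = -150] -5 out front; divide by -5, so div: -(6*(x - 4)) = 30.
Step 2. [-(6*(x - 4)) = 30] LHS negated; negate both sides ⇒ neg: 6*(x - 4) = -30.
Step 3. [6*(x - 4) = -30] 6 out front; divide by 6 ⇒ div: x - 4 = -5.
Step 4. [x - 4 = -5] the outer -4 inverts by adding 4, so sub: x = -1.

Answer: x ∈ {-1}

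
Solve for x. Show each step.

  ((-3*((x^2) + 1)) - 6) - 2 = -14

Step 1. [((-3*((x^2) + 1)) - 6) - 2 = -14] -2 is outermost — add 2 both sides. So sub: (-3*((x^2) + 1)) - 6 = -12.
Step 2. [(-3*((x^2) + 1)) - 6 = -12] common factor -3 (LHS and -12) — divide through. So factor: ((x^2) + 1) + 2 = 4.
Step 3. [((x^2) + 1) + 2 = 4] 2 comes off first (subtract 2) ⇒ sub: (x^2) + 1 = 2.
Step 4. [(x^2) + 1 = 2] +1 is outermost — subtract 1 both sides, so sub: x^2 = 1.
Step 5. [x^2 = 1] √ both sides: 1 ≥ 0 gives two branches ⇒ sqrt: x = 1 or -1.

Answer: x ∈ {-1, 1}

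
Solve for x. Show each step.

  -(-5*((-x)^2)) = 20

Step 1. [-(-5*((-x)^2)) = 20] flip signs both sides. So neg: -5*((-x)^2) = -20.
Step 2. [-5*((-x)^2) = -20] leading coefficient -5: divide by -5. So div: (-x)^2 = 4.
Step 3. [(-x)^2 = 4] √ both sides: 4 ≥ 0 gives two branches. So sqrt: -x = 2 or -2.
Step 4. [-x = 2 or -2] LHS negated; negate both sides. So neg: x = -2 or 2.

Answer: x ∈ {-2, 2}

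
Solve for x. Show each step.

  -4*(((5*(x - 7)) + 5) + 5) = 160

Step 1. [-4*(((5*(x - 7)) + 5) + 5) = 160] -4 out front; divide by -4, so div: ((5*(x - 7)) + 5) + 5 = -40.
Step 2. [((5*(x - 7)) + 5) + 5 = -40] peel the +5: subtract 5 from each side, so sub: (5*(x - 7)) + 5 = -45.
Step 3. [(5*(x - 7)) + 5 = -45] 5 comes off first (subtract 5). So sub: 5*(x - 7) = -50.
Step 4. [5*(x - 7) = -50] 5·(inner) — divide through by 5 ⇒ div: x - 7 = -10.
Step 5. [x - 7 = -10] peel the -7: add 7 from each side ⇒ sub: x = -3.

Answer: x ∈ {-3}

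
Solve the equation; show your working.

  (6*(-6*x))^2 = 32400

Step 1. [(6*(-6*x))^2 = 32400] 32400 ≥ 0, LHS is (·)² — take ±√ ⇒ sqrt: 6*(-6*x) = 180 or -180.
Step 2. [6*(-6*x) = 180 or -180] 6 out front; divide by 6 ⇒ div: -6*x = 30 or -30.
Step 3. [-6*x = 30 or -30] divide by the outer -6. So div: x = -5 or 5.

Answer: x ∈ {-5, 5}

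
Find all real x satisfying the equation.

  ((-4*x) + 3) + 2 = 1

Step 1. [((-4*x) + 3) + 2 = 1] 2 comes off first (subtract 2), so sub: (-4*x) + 3 = -1.
Step 2. [(-4*x) + 3 = -1] the outer +3 inverts by subtracting 3 ⇒ sub: -4*x = -4.
Step 3. [-4*x = -4] LHS = -4·(…); ÷-4 both sides ⇒ div: x = 1.

Answer: x ∈ {1}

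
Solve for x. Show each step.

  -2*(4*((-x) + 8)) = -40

Step 1. [-2*(4*((-x) + 8)) = -40] LHS = -2·(…); ÷-2 both sides. So div: 4*((-x) + 8) = 20.
Step 2. [4*((-x) + 8) = 20] leading coefficient 4: divide by 4, so div: (-x) + 8 = 5.
Step 3. [(-x) + 8 = 5] peel the +8: subtract 8 from each side. So sub: -x = -3.
Step 4. [-x = -3] leading − — multiply by −1 ⇒ neg: x = 3.

Answer: x ∈ {3}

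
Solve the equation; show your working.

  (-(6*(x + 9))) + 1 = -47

Step 1. [(-(6*(x + 9))) + 1 = -47] 1 comes off first (subtract 1), so sub: -(6*(x + 9)) = -48.
Step 2. [-(6*(x + 9)) = -48] leading − — multiply by −1. So neg: 6*(x + 9) = 48.
Step 3. [6*(x + 9) = 48] 6·(inner) — divide through by 6, so div: x + 9 = 8.
Step 4. [x + 9 = 8] the outer +9 inverts by subtracting 9 ⇒ sub: x = -1.

Answer: x ∈ {-1}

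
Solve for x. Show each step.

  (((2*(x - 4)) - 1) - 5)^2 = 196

Step 1. [(((2*(x - 4)) - 1) - 5)^2 = 196] 196 ≥ 0, LHS is (·)² — take ±√, so sqrt: ((2*(x - 4)) - 1) - 5 = 14 or -14.
Step 2. [((2*(x - 4)) - 1) - 5 = 14 or -14] 5 comes off first (add 5) ⇒ sub: (2*(x - 4)) - 1 = 19 or -9.
Step 3. [(2*(x - 4)) - 1 = 19 or -9] peel the -1: add 1 from each side ⇒ sub: 2*(x - 4) = 20 or -8.
Step 4. [2*(x - 4) = 20 or -8] leading coefficient 2: divide by 2, so div: x - 4 = 10 or -4.
Step 5. [x - 4 = 10 or -4] -4 is outermost — add 4 both sides ⇒ sub: x = 14 or 0.

Answer: x ∈ {0, 14}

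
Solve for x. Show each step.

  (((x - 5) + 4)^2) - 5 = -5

Step 1. [(((x - 5) + 4)^2) - 5 = -5] the outer -5 inverts by adding 5. So sub: ((x - 5) + 4)^2 = 0.
Step 2. [((x - 5) + 4)^2 = 0] √ both sides: 0 ≥ 0 gives two branches, so sqrt: (x - 5) + 4 = 0.
Step 3. [(x - 5) + 4 = 0] 4 comes off first (subtract 4). So sub: x - 5 = -4.
Step 4. [x - 5 = -4] peel the -5: add 5 from each side. So sub: x = 1.

Answer: x ∈ {1}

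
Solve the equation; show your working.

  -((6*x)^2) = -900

Step 1. [-((6*x)^2) = -900] leading − — multiply by −1. So neg: (6*x)^2 = 900.
Step 2. [(6*x)^2 = 900] LHS squared, RHS 900 ≥ 0: apply √ (±) ⇒ sqrt: 6*x = 30 or -30.
Step 3. [6*x = 30 or -30] divide by the outer 6 ⇒ div: x = 5 or -5.

Answer: x ∈ {-5, 5}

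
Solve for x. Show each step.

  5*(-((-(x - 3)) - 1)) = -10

Step 1. [5*(-((-(x - 3)) - 1)) = -10] leading coefficient 5: divide by 5. So div: -((-(x - 3)) - 1) = -2.
Step 2. [-((-(x - 3)) - 1) = -2] LHS negated; negate both sides. So neg: (-(x - 3)) - 1 = 2.
Step 3. [(-(x - 3)) - 1 = 2] -1 is outermost — add 1 both sides ⇒ sub: -(x - 3) = 3.
Step 4. [-(x - 3) = 3] leading − — multiply by −1, so neg: x - 3 = -3.
Step 5. [x - 3 = -3] peel the -3: add 3 from each side ⇒ sub: x = 0.

Answer: x ∈ {0}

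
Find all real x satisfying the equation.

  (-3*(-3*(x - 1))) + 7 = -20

Step 1. [(-3*(-3*(x - 1))) + 7 = -20] 7 comes off first (subtract 7) ⇒ sub: -3*(-3*(x - 1)) = -27.
Step 2. [-3*(-3*(x - 1)) = -27] -3·(inner) — divide through by -3. So div: -3*(x - 1) = 9.
Step 3. [-3*(x - 1) = 9] -3·(inner) — divide through by -3 ⇒ div: x - 1 = -3.
Step 4. [x - 1 = -3] -1 is outermost — add 1 both sides ⇒ sub: x = -2.

Answer: x ∈ {-2}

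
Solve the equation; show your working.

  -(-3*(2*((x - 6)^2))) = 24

Step 1. [-(-3*(2*((x - 6)^2))) = 24] flip signs both sides, so neg: -3*(2*((x - 6)^2)) = -24.
Step 2. [-3*(2*((x - 6)^2)) = -24] divide by the outer -3, so div: 2*((x - 6)^2) = 8.
Step 3. [2*((x - 6)^2) = 8] 2·(inner) — divide through by 2, so div: (x - 6)^2 = 4.
Step 4. [(x - 6)^2 = 4] √ both sides: 4 ≥ 0 gives two branches. So sqrt: x - 6 = 2 or -2.
Step 5. [x - 6 = 2 or -2] 6 comes off first (add 6) ⇒ sub: x = 8 or 4.

Answer: x ∈ {4, 8}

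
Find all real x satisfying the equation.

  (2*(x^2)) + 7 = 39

Step 1. [(2*(x^2)) + 7 = 39] 7 comes off first (subtract 7), so sub: 2*(x^2) = 32.
Step 2. [2*(x^2) = 32] 2 out front; divide by 2, so div: x^2 = 16.
Step 3. [x^2 = 16] √ both sides: 16 ≥ 0 gives two branches, so sqrt: x = 4 or -4.

Answer: x ∈ {-4, 4}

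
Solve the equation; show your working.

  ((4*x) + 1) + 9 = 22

Step 1. [((4*x) + 1) + 9 = 22] 9 comes off first (subtract 9) ⇒ sub: (4*x) + 1 = 13.
Step 2. [(4*x) + 1 = 13] 1 comes off first (subtract 1). So sub: 4*x = 12.
Step 3. [4*x = 12] 4 out front; divide by 4 ⇒ div: x = 3.

Answer: x ∈ {3}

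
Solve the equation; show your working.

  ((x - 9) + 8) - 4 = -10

Step 1. [((x - 9) + 8) - 4 = -10] peel the -4: add 4 from each side, so sub: (x - 9) + 8 = -6.
Step 2. [(x - 9) + 8 = -6] +8 is outermost — subtract 8 both sides ⇒ sub: x - 9 = -14.
Step 3. [x - 9 = -14] the outer -9 inverts by adding 9, so sub: x = -5.

Answer: x ∈ {-5}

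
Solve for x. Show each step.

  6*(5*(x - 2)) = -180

Step 1. [6*(5*(x - 2)) = -180] LHS = 6·(…); ÷6 both sides ⇒ div: 5*(x - 2) = -30.
Step 2. [5*(x - 2) = -30] leading coefficient 5: divide by 5, so div: x - 2 = -6.
Step 3. [x - 2 = -6] add 2: x sits inside (… - 2) ⇒ sub: x = -4.

Answer: x ∈ {-4}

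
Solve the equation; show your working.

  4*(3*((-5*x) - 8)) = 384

Step 1. [4*(3*((-5*x) - 8)) = 384] 4·(inner) — divide through by 4. So div: 3*((-5*x) - 8) = 96.
Step 2. [3*((-5*x) - 8) = 96] leading coefficient 3: divide by 3 ⇒ div: (-5*x) - 8 = 32.
Step 3. [(-5*x) - 8 = 32] add 8: x sits inside (… - 8) ⇒ sub: -5*x = 40.
Step 4. [-5*x = 40] LHS = -5·(…); ÷-5 both sides ⇒ div: x = -8.

Answer: x ∈ {-8}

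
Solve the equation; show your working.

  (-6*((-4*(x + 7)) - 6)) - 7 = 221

Step 1. [(-6*((-4*(x + 7)) - 6)) - 7 = 221] add 7: x sits inside (… - 7), so sub: -6*((-4*(x + 7)) - 6) = 228.
Step 2. [-6*((-4*(x + 7)) - 6) = 228] leading coefficient -6: divide by -6, so div: (-4*(x + 7)) - 6 = -38.
Step 3. [(-4*(x + 7)) - 6 = -38] peel the -6: add 6 from each side. So sub: -4*(x + 7) = -32.
Step 4. [-4*(x + 7) = -32] -4 out front; divide by -4 ⇒ div: x + 7 = 8.
Step 5. [x + 7 = 8] +7 is outermost — subtract 7 both sides. So sub: x = 1.

Answer: x ∈ {1}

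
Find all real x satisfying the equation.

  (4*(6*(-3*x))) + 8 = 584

Step 1. [(4*(6*(-3*x))) + 8 = 584] subtract 8: x sits inside (… + 8) ⇒ sub: 4*(6*(-3*x)) = 576.
Step 2. [4*(6*(-3*x)) = 576] LHS = 4·(…); ÷4 both sides. So div: 6*(-3*x) = 144.
Step 3. [6*(-3*x) = 144] 6 out front; divide by 6 ⇒ div: -3*x = 24.
Step 4. [-3*x = 24] divide by the outer -3. So div: x = -8.

Answer: x ∈ {-8}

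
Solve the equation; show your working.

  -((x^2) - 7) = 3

Step 1. [-((x^2) - 7) = 3] LHS negated; negate both sides, so neg: (x^2) - 7 = -3.
Step 2. [(x^2) - 7 = -3] add 7: x sits inside (… - 7), so sub: x^2 = 4.
Step 3. [x^2 = 4] √ both sides: 4 ≥ 0 gives two branches. So sqrt: x = 2 or -2.

Answer: x ∈ {-2, 2}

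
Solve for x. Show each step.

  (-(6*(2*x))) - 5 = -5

Step 1. [(-(6*(2*x))) - 5 = -5] -5 is outermost — add 5 both sides ⇒ sub: -(6*(2*x)) = 0.
Step 2. [-(6*(2*x)) = 0] leading − — multiply by −1. So neg: 6*(2*x) = 0.
Step 3. [6*(2*x) = 0] divide by the outer 6 ⇒ div: 2*x = 0.
Step 4. [2*x = 0] LHS = 2·(…); ÷2 both sides. So div: x = 0.

Answer: x ∈ {0}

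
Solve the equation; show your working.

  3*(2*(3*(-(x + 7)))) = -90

Step 1. [3*(2*(3*(-(x + 7)))) = -90] divide by the outer 3 ⇒ div: 2*(3*(-(x + 7))) = -30.
Step 2. [2*(3*(-(x + 7))) = -30] LHS = 2·(…); ÷2 both sides. So div: 3*(-(x + 7)) = -15.
Step 3. [3*(-(x + 7)) = -15] LHS = 3·(…); ÷3 both sides ⇒ div: -(x + 7) = -5.
Step 4. [-(x + 7) = -5] leading − — multiply by −1. So neg: x + 7 = 5.
Step 5. [x + 7 = 5] peel the +7: subtract 7 from each side, so sub: x = -2.

Answer: x ∈ {-2}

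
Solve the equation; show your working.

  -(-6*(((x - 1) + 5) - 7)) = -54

Step 1. [-(-6*(((x - 1) + 5) - 7)) = -54] leading − — multiply by −1, so neg: -6*(((x - 1) + 5) - 7) = 54.
Step 2. [-6*(((x - 1) + 5) - 7) = 54] LHS = -6·(…); ÷-6 both sides ⇒ div: ((x - 1) + 5) - 7 = -9.
Step 3. [((x - 1) + 5) - 7 = -9] -7 is outermost — add 7 both sides, so sub: (x - 1) + 5 = -2.
Step 4. [(x - 1) + 5 = -2] subtract 5: x sits inside (… + 5) ⇒ sub: x - 1 = -7.
Step 5. [x - 1 = -7] peel the -1: add 1 from each side ⇒ sub: x = -6.

Answer: x ∈ {-6}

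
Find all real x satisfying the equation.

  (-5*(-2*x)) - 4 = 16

Step 1. [(-5*(-2*x)) - 4 = 16] peel the -4: add 4 from each side. So sub: -5*(-2*x) = 20.
Step 2. [-5*(-2*x) = 20] divide by the outer -5, so div: -2*x = -4.
Step 3. [-2*x = -4] leading coefficient -2: divide by -2 ⇒ div: x = 2.

Answer: x ∈ {2}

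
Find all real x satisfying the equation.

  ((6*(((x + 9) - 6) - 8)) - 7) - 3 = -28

Step 1. [((6*(((x + 9) - 6) - 8)) - 7) - 3 = -28] add 3: x sits inside (… - 3), so sub: (6*(((x + 9) - 6) - 8)) - 7 = -25.
Step 2. [(6*(((x + 9) - 6) - 8)) - 7 = -25] -7 is outermost — add 7 both sides ⇒ sub: 6*(((x + 9) - 6) - 8) = -18.
Step 3. [6*(((x + 9) - 6) - 8) = -18] divide by the outer 6, so div: ((x + 9) - 6) - 8 = -3.
Step 4. [((x + 9) - 6) - 8 = -3] the outer -8 inverts by adding 8. So sub: (x + 9) - 6 = 5.
Step 5. [(x + 9) - 6 = 5] the outer -6 inverts by adding 6. So sub: x + 9 = 11.
Step 6. [x + 9 = 11] peel the +9: subtract 9 from each side. So sub: x = 2.

Answer: x ∈ {2}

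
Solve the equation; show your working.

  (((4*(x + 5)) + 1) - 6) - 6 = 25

Step 1. [(((4*(x + 5)) + 1) - 6) - 6 = 25] -6 is outermost — add 6 both sides ⇒ sub: ((4*(x + 5)) + 1) - 6 = 31.
Step 2. [((4*(x + 5)) + 1) - 6 = 31] the outer -6 inverts by adding 6 ⇒ sub: (4*(x + 5)) + 1 = 37.
Step 3. [(4*(x + 5)) + 1 = 37] 1 comes off first (subtract 1). So sub: 4*(x + 5) = 36.
Step 4. [4*(x + 5) = 36] LHS = 4·(…); ÷4 both sides. So div: x + 5 = 9.
Step 5. [x + 5 = 9] peel the +5: subtract 5 from each side. So sub: x = 4.

Answer: x ∈ {4}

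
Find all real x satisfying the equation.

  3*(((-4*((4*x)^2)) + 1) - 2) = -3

Step 1. [3*(((-4*((4*x)^2)) + 1) - 2) = -3] divide by the outer 3. So div: ((-4*((4*x)^2)) + 1) - 2 = -1.
Step 2. [((-4*((4*x)^2)) + 1) - 2 = -1] add 2: x sits inside (… - 2), so sub: (-4*((4*x)^2)) + 1 = 1.
Step 3. [(-4*((4*x)^2)) + 1 = 1] +1 is outermost — subtract 1 both sides ⇒ sub: -4*((4*x)^2) = 0.
Step 4. [-4*((4*x)^2) = 0] divide by the outer -4, so div: (4*x)^2 = 0.
Step 5. [(4*x)^2 = 0] LHS squared, RHS 0 ≥ 0: apply √ (±). So sqrt: 4*x = 0.
Step 6. [4*x = 0] 4 out front; divide by 4, so div: x = 0.

Answer: x ∈ {0}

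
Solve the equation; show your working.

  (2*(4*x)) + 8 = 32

Step 1. [(2*(4*x)) + 8 = 32] 2 divides every term; factor it out. So factor: (4*x) + 4 = 16.
Step 2. [(4*x) + 4 = 16] peel the +4: subtract 4 from each side, so sub: 4*x = 12.
Step 3. [4*x = 12] 4 out front; divide by 4, so div: x = 3.

Answer: x ∈ {3}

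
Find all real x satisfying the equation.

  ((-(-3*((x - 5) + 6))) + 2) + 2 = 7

Step 1. [((-(-3*((x - 5) + 6))) + 2) + 2 = 7] peel the +2: subtract 2 from each side ⇒ sub: (-(-3*((x - 5) + 6))) + 2 = 5.
Step 2. [(-(-3*((x - 5) + 6))) + 2 = 5] the outer +2 inverts by subtracting 2 ⇒ sub: -(-3*((x - 5) + 6)) = 3.
Step 3. [-(-3*((x - 5) + 6)) = 3] LHS negated; negate both sides. So neg: -3*((x - 5) + 6) = -3.
Step 4. [-3*((x - 5) + 6) = -3] -3·(inner) — divide through by -3. So div: (x - 5) + 6 = 1.
Step 5. [(x - 5) + 6 = 1] subtract 6: x sits inside (… + 6) ⇒ sub: x - 5 = -5.
Step 6. [x - 5 = -5] 5 comes off first (add 5), so sub: x = 0.

Answer: x ∈ {0}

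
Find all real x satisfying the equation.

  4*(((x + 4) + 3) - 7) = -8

Step 1. [4*(((x + 4) + 3) - 7) = -8] 4·(inner) — divide through by 4, so div: ((x + 4) + 3) - 7 = -2.
Step 2. [((x + 4) + 3) - 7 = -2] add 7: x sits inside (… - 7) ⇒ sub: (x + 4) + 3 = 5.
Step 3. [(x + 4) + 3 = 5] +3 is outermost — subtract 3 both sides, so sub: x + 4 = 2.
Step 4. [x + 4 = 2] 4 comes off first (subtract 4). So sub: x = -2.

Answer: x ∈ {-2}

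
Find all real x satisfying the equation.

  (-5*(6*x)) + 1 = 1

Step 1. [(-5*(6*x)) + 1 = 1] subtract 1: x sits inside (… + 1). So sub: -5*(6*x) = 0.
Step 2. [-5*(6*x) = 0] -5·(inner) — divide through by -5, so div: 6*x = 0.
Step 3. [6*x = 0] divide by the outer 6. So div: x = 0.

Answer: x ∈ {0}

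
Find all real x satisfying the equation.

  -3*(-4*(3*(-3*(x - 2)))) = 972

Step 1. [-3*(-4*(3*(-3*(x - 2)))) = 972] LHS = -3·(…); ÷-3 both sides ⇒ div: -4*(3*(-3*(x - 2))) = -324.
Step 2. [-4*(3*(-3*(x - 2))) = -324] -4·(inner) — divide through by -4 ⇒ div: 3*(-3*(x - 2)) = 81.
Step 3. [3*(-3*(x - 2)) = 81] divide by the outer 3. So div: -3*(x - 2) = 27.
Step 4. [-3*(x - 2) = 27] -3·(inner) — divide through by -3, so div: x - 2 = -9.
Step 5. [x - 2 = -9] 2 comes off first (add 2) ⇒ sub: x = -7.

Answer: x ∈ {-7}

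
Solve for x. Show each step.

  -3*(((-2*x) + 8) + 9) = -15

Step 1. [-3*(((-2*x) + 8) + 9) = -15] divide by the outer -3, so div: ((-2*x) + 8) + 9 = 5.
Step 2. [((-2*x) + 8) + 9 = 5] +9 is outermost — subtract 9 both sides ⇒ sub: (-2*x) + 8 = -4.
Step 3. [(-2*x) + 8 = -4] -2 divides every term; factor it out. So factor: x - 4 = 2.
Step 4. [x - 4 = 2] peel the -4: add 4 from each side ⇒ sub: x = 6.

Answer: x ∈ {6}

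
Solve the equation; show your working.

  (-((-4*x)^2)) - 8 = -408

Step 1. [(-((-4*x)^2)) - 8 = -408] the outer -8 inverts by adding 8, so sub: -((-4*x)^2) = -400.
Step 2. [-((-4*x)^2) = -400] leading − — multiply by −1, so neg: (-4*x)^2 = 400.
Step 3. [(-4*x)^2 = 400] 400 ≥ 0, LHS is (·)² — take ±√. So sqrt: -4*x = 20 or -20.
Step 4. [-4*x = 20 or -20] LHS = -4·(…); ÷-4 both sides ⇒ div: x = -5 or 5.

Answer: x ∈ {-5, 5}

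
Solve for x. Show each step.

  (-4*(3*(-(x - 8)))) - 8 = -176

Step 1. [(-4*(3*(-(x - 8)))) - 8 = -176] 8 comes off first (add 8). So sub: -4*(3*(-(x - 8))) = -168.
Step 2. [-4*(3*(-(x - 8))) = -168] -4·(inner) — divide through by -4. So div: 3*(-(x - 8)) = 42.
Step 3. [3*(-(x - 8)) = 42] leading coefficient 3: divide by 3, so div: -(x - 8) = 14.
Step 4. [-(x - 8) = 14] flip signs both sides. So neg: x - 8 = -14.
Step 5. [x - 8 = -14] peel the -8: add 8 from each side. So sub: x = -6.

Answer: x ∈ {-6}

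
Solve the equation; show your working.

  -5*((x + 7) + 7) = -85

Step 1. [-5*((x + 7) + 7) = -85] LHS = -5·(…); ÷-5 both sides ⇒ div: (x + 7) + 7 = 17.
Step 2. [(x + 7) + 7 = 17] 7 comes off first (subtract 7), so sub: x + 7 = 10.
Step 3. [x + 7 = 10] subtract 7: x sits inside (… + 7). So sub: x = 3.

Answer: x ∈ {3}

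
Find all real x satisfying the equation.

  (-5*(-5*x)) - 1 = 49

Step 1. [(-5*(-5*x)) - 1 = 49] the outer -1 inverts by adding 1 ⇒ sub: -5*(-5*x) = 50.
Step 2. [-5*(-5*x) = 50] -5 out front; divide by -5. So div: -5*x = -10.
Step 3. [-5*x = -10] -5 out front; divide by -5, so div: x = 2.

Answer: x ∈ {2}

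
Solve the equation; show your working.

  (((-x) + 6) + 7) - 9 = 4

Step 1. [(((-x) + 6) + 7) - 9 = 4] the outer -9 inverts by adding 9 ⇒ sub: ((-x) + 6) + 7 = 13.
Step 2. [((-x) + 6) + 7 = 13] subtract 7: x sits inside (… + 7), so sub: (-x) + 6 = 6.
Step 3. [(-x) + 6 = 6] the outer +6 inverts by subtracting 6 ⇒ sub: -x = 0.
Step 4. [-x = 0] leading − — multiply by −1, so neg: x = 0.

Answer: x ∈ {0}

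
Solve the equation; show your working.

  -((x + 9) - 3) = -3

Step 1. [-((x + 9) - 3) = -3] leading − — multiply by −1. So neg: (x + 9) - 3 = 3.
Step 2. [(x + 9) - 3 = 3] the outer -3 inverts by adding 3 ⇒ sub: x + 9 = 6.
Step 3. [x + 9 = 6] the outer +9 inverts by subtracting 9, so sub: x = -3.

Answer: x ∈ {-3}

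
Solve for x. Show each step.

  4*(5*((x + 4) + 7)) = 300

Step 1. [4*(5*((x + 4) + 7)) = 300] leading coefficient 4: divide by 4. So div: 5*((x + 4) + 7) = 75.
Step 2. [5*((x + 4) + 7) = 75] divide by the outer 5. So div: (x + 4) + 7 = 15.
Step 3. [(x + 4) + 7 = 15] peel the +7: subtract 7 from each side ⇒ sub: x + 4 = 8.
Step 4. [x + 4 = 8] peel the +4: subtract 4 from each side ⇒ sub: x = 4.

Answer: x ∈ {4}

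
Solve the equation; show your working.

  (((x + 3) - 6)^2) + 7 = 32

Step 1. [(((x + 3) - 6)^2) + 7 = 32] subtract 7: x sits inside (… + 7). So sub: ((x + 3) - 6)^2 = 25.
Step 2. [((x + 3) - 6)^2 = 25] 25 ≥ 0, LHS is (·)² — take ±√. So sqrt: (x + 3) - 6 = 5 or -5.
Step 3. [(x + 3) - 6 = 5 or -5] peel the -6: add 6 from each side. So sub: x + 3 = 11 or 1.
Step 4. [x + 3 = 11 or 1] the outer +3 inverts by subtracting 3, so sub: x = 8 or -2.

Answer: x ∈ {-2, 8}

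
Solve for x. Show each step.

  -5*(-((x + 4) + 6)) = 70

Step 1. [-5*(-((x + 4) + 6)) = 70] leading coefficient -5: divide by -5 ⇒ div: -((x + 4) + 6) = -14.
Step 2. [-((x + 4) + 6) = -14] leading − — multiply by −1 ⇒ neg: (x + 4) + 6 = 14.
Step 3. [(x + 4) + 6 = 14] peel the +6: subtract 6 from each side, so sub: x + 4 = 8.
Step 4. [x + 4 = 8] peel the +4: subtract 4 from each side, so sub: x = 4.

Answer: x ∈ {4}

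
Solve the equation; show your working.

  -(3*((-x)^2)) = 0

Step 1. [-(3*((-x)^2)) = 0] LHS negated; negate both sides. So neg: 3*((-x)^2) = 0.
Step 2. [3*((-x)^2) = 0] 3 out front; divide by 3 ⇒ div: (-x)^2 = 0.
Step 3. [(-x)^2 = 0] LHS squared, RHS 0 ≥ 0: apply √ (±) ⇒ sqrt: -x = 0.
Step 4. [-x = 0] leading − — multiply by −1, so neg: x = 0.

Answer: x ∈ {0}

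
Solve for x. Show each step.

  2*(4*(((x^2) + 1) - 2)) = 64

Step 1. [2*(4*(((x^2) + 1) - 2)) = 64] leading coefficient 2: divide by 2 ⇒ div: 4*(((x^2) + 1) - 2) = 32.
Step 2. [4*(((x^2) + 1) - 2) = 32] leading coefficient 4: divide by 4 ⇒ div: ((x^2) + 1) - 2 = 8.
Step 3. [((x^2) + 1) - 2 = 8] peel the -2: add 2 from each side ⇒ sub: (x^2) + 1 = 10.
Step 4. [(x^2) + 1 = 10] 1 comes off first (subtract 1). So sub: x^2 = 9.
Step 5. [x^2 = 9] LHS squared, RHS 9 ≥ 0: apply √ (±). So sqrt: x = 3 or -3.

Answer: x ∈ {-3, 3}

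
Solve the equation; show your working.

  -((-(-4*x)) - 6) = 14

Step 1. [-((-(-4*x)) - 6) = 14] leading − — multiply by −1 ⇒ neg: (-(-4*x)) - 6 = -14.
Step 2. [(-(-4*x)) - 6 = -14] the outer -6 inverts by adding 6 ⇒ sub: -(-4*x) = -8.
Step 3. [-(-4*x) = -8] leading − — multiply by −1. So neg: -4*x = 8.
Step 4. [-4*x = 8] -4 out front; divide by -4 ⇒ div: x = -2.

Answer: x ∈ {-2}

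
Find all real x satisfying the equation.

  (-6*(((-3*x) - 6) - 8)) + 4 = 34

Step 1. [(-6*(((-3*x) - 6) - 8)) + 4 = 34] 4 comes off first (subtract 4). So sub: -6*(((-3*x) - 6) - 8) = 30.
Step 2. [-6*(((-3*x) - 6) - 8) = 30] LHS = -6·(…); ÷-6 both sides, so div: ((-3*x) - 6) - 8 = -5.
Step 3. [((-3*x) - 6) - 8 = -5] peel the -8: add 8 from each side ⇒ sub: (-3*x) - 6 = 3.
Step 4. [(-3*x) - 6 = 3] common factor -3 (LHS and 3) — divide through ⇒ factor: x + 2 = -1.
Step 5. [x + 2 = -1] +2 is outermost — subtract 2 both sides ⇒ sub: x = -3.

Answer: x ∈ {-3}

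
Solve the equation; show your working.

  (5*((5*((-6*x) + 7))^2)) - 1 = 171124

Step 1. [(5*((5*((-6*x) + 7))^2)) - 1 = 171124] -1 is outermost — add 1 both sides. So sub: 5*((5*((-6*x) + 7))^2) = 171125.
Step 2. [5*((5*((-6*x) + 7))^2) = 171125] leading coefficient 5: divide by 5, so div: (5*((-6*x) + 7))^2 = 34225.
Step 3. [(5*((-6*x) + 7))^2 = 34225] LHS squared, RHS 34225 ≥ 0: apply √ (±), so sqrt: 5*((-6*x) + 7) = 185 or -185.
Step 4. [5*((-6*x) + 7) = 185 or -185] LHS = 5·(…); ÷5 both sides ⇒ div: (-6*x) + 7 = 37 or -37.
Step 5. [(-6*x) + 7 = 37 or -37] subtract 7: x sits inside (… + 7), so sub: -6*x = 30 or -44.
Step 6. [-6*x = 30 or -44] LHS = -6·(…); ÷-6 both sides, so div: x = -5 or 22/3.

Answer: x ∈ {-5, 22/3}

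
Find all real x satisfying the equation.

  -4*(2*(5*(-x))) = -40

Step 1. [-4*(2*(5*(-x))) = -40] LHS = -4·(…); ÷-4 both sides, so div: 2*(5*(-x)) = 10.
Step 2. [2*(5*(-x)) = 10] 2·(inner) — divide through by 2 ⇒ div: 5*(-x) = 5.
Step 3. [5*(-x) = 5] LHS = 5·(…); ÷5 both sides. So div: -x = 1.
Step 4. [-x = 1] flip signs both sides, so neg: x = -1.

Answer: x ∈ {-1}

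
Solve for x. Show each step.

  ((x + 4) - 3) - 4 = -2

Step 1. [((x + 4) - 3) - 4 = -2] add 4: x sits inside (… - 4) ⇒ sub: (x + 4) - 3 = 2.
Step 2. [(x + 4) - 3 = 2] the outer -3 inverts by adding 3 ⇒ sub: x + 4 = 5.
Step 3. [x + 4 = 5] the outer +4 inverts by subtracting 4 ⇒ sub: x = 1.

Answer: x ∈ {1}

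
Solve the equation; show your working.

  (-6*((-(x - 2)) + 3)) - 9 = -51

Step 1. [(-6*((-(x - 2)) + 3)) - 9 = -51] peel the -9: add 9 from each side, so sub: -6*((-(x - 2)) + 3) = -42.
Step 2. [-6*((-(x - 2)) + 3) = -42] -6·(inner) — divide through by -6, so div: (-(x - 2)) + 3 = 7.
Step 3. [(-(x - 2)) + 3 = 7] +3 is outermost — subtract 3 both sides, so sub: -(x - 2) = 4.
Step 4. [-(x - 2) = 4] LHS negated; negate both sides, so neg: x - 2 = -4.
Step 5. [x - 2 = -4] -2 is outermost — add 2 both sides, so sub: x = -2.

Answer: x ∈ {-2}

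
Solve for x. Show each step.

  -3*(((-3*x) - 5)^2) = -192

Step 1. [-3*(((-3*x) - 5)^2) = -192] -3 out front; divide by -3 ⇒ div: ((-3*x) - 5)^2 = 64.
Step 2. [((-3*x) - 5)^2 = 64] 64 ≥ 0, LHS is (·)² — take ±√, so sqrt: (-3*x) - 5 = 8 or -8.
Step 3. [(-3*x) - 5 = 8 or -8] -5 is outermost — add 5 both sides, so sub: -3*x = 13 or -3.
Step 4. [-3*x = 13 or -3] divide by the outer -3 ⇒ div: x = -13/3 or 1.

Answer: x ∈ {-13/3, 1}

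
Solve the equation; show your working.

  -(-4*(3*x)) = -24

Step 1. [-(-4*(3*x)) = -24] flip signs both sides, so neg: -4*(3*x) = 24.
Step 2. [-4*(3*x) = 24] leading coefficient -4: divide by -4 ⇒ div: 3*x = -6.
Step 3. [3*x = -6] leading coefficient 3: divide by 3, so div: x = -2.

Answer: x ∈ {-2}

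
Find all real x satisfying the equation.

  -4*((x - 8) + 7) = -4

Step 1. [-4*((x - 8) + 7) = -4] -4 out front; divide by -4 ⇒ div: (x - 8) + 7 = 1.
Step 2. [(x - 8) + 7 = 1] subtract 7: x sits inside (… + 7). So sub: x - 8 = -6.
Step 3. [x - 8 = -6] peel the -8: add 8 from each side, so sub: x = 2.

Answer: x ∈ {2}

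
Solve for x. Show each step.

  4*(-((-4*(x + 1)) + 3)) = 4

Step 1. [4*(-((-4*(x + 1)) + 3)) = 4] divide by the outer 4 ⇒ div: -((-4*(x + 1)) + 3) = 1.
Step 2. [-((-4*(x + 1)) + 3) = 1] LHS negated; negate both sides. So neg: (-4*(x + 1)) + 3 = -1.
Step 3. [(-4*(x + 1)) + 3 = -1] +3 is outermost — subtract 3 both sides. So sub: -4*(x + 1) = -4.
Step 4. [-4*(x + 1) = -4] leading coefficient -4: divide by -4, so div: x + 1 = 1.
Step 5. [x + 1 = 1] 1 comes off first (subtract 1) ⇒ sub: x = 0.

Answer: x ∈ {0}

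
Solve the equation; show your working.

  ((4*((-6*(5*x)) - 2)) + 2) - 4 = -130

Step 1. [((4*((-6*(5*x)) - 2)) + 2) - 4 = -130] -4 is outermost — add 4 both sides ⇒ sub: (4*((-6*(5*x)) - 2)) + 2 = -126.
Step 2. [(4*((-6*(5*x)) - 2)) + 2 = -126] subtract 2: x sits inside (… + 2). So sub: 4*((-6*(5*x)) - 2) = -128.
Step 3. [4*((-6*(5*x)) - 2) = -128] divide by the outer 4. So div: (-6*(5*x)) - 2 = -32.
Step 4. [(-6*(5*x)) - 2 = -32] the outer -2 inverts by adding 2. So sub: -6*(5*x) = -30.
Step 5. [-6*(5*x) = -30] divide by the outer -6 ⇒ div: 5*x = 5.
Step 6. [5*x = 5] divide by the outer 5. So div: x = 1.

Answer: x ∈ {1}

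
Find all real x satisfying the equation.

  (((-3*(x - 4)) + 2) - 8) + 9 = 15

Step 1. [(((-3*(x - 4)) + 2) - 8) + 9 = 15] +9 is outermost — subtract 9 both sides. So sub: ((-3*(x - 4)) + 2) - 8 = 6.
Step 2. [((-3*(x - 4)) + 2) - 8 = 6] 8 comes off first (add 8). So sub: (-3*(x - 4)) + 2 = 14.
Step 3. [(-3*(x - 4)) + 2 = 14] the outer +2 inverts by subtracting 2 ⇒ sub: -3*(x - 4) = 12.
Step 4. [-3*(x - 4) = 12] LHS = -3·(…); ÷-3 both sides. So div: x - 4 = -4.
Step 5. [x - 4 = -4] -4 is outermost — add 4 both sides. So sub: x = 0.

Answer: x ∈ {0}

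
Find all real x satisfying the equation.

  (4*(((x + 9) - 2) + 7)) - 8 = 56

Step 1. [(4*(((x + 9) - 2) + 7)) - 8 = 56] 4 divides every term; factor it out ⇒ factor: (((x + 9) - 2) + 7) - 2 = 14.
Step 2. [(((x + 9) - 2) + 7) - 2 = 14] -2 is outermost — add 2 both sides, so sub: ((x + 9) - 2) + 7 = 16.
Step 3. [((x + 9) - 2) + 7 = 16] 7 comes off first (subtract 7) ⇒ sub: (x + 9) - 2 = 9.
Step 4. [(x + 9) - 2 = 9] 2 comes off first (add 2). So sub: x + 9 = 11.
Step 5. [x + 9 = 11] peel the +9: subtract 9 from each side. So sub: x = 2.

Answer: x ∈ {2}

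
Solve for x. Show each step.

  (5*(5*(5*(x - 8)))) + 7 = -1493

Step 1. [(5*(5*(5*(x - 8)))) + 7 = -1493] peel the +7: subtract 7 from each side, so sub: 5*(5*(5*(x - 8))) = -1500.
Step 2. [5*(5*(5*(x - 8))) = -1500] LHS = 5·(…); ÷5 both sides, so div: 5*(5*(x - 8)) = -300.
Step 3. [5*(5*(x - 8)) = -300] LHS = 5·(…); ÷5 both sides ⇒ div: 5*(x - 8) = -60.
Step 4. [5*(x - 8) = -60] leading coefficient 5: divide by 5. So div: x - 8 = -12.
Step 5. [x - 8 = -12] -8 is outermost — add 8 both sides, so sub: x = -4.

Answer: x ∈ {-4}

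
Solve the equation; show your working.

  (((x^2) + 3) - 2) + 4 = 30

Step 1. [(((x^2) + 3) - 2) + 4 = 30] subtract 4: x sits inside (… + 4), so sub: ((x^2) + 3) - 2 = 26.
Step 2. [((x^2) + 3) - 2 = 26] -2 is outermost — add 2 both sides ⇒ sub: (x^2) + 3 = 28.
Step 3. [(x^2) + 3 = 28] peel the +3: subtract 3 from each side, so sub: x^2 = 25.
Step 4. [x^2 = 25] √ both sides: 25 ≥ 0 gives two branches. So sqrt: x = 5 or -5.

Answer: x ∈ {-5, 5}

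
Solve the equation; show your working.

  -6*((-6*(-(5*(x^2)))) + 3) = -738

Step 1. [-6*((-6*(-(5*(x^2)))) + 3) = -738] LHS = -6·(…); ÷-6 both sides. So div: (-6*(-(5*(x^2)))) + 3 = 123.
Step 2. [(-6*(-(5*(x^2)))) + 3 = 123] the outer +3 inverts by subtracting 3, so sub: -6*(-(5*(x^2))) = 120.
Step 3. [-6*(-(5*(x^2))) = 120] LHS = -6·(…); ÷-6 both sides, so div: -(5*(x^2)) = -20.
Step 4. [-(5*(x^2)) = -20] LHS negated; negate both sides. So neg: 5*(x^2) = 20.
Step 5. [5*(x^2) = 20] 5·(inner) — divide through by 5. So div: x^2 = 4.
Step 6. [x^2 = 4] √ both sides: 4 ≥ 0 gives two branches. So sqrt: x = 2 or -2.

Answer: x ∈ {-2, 2}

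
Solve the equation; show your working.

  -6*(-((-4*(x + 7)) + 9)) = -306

Step 1. [-6*(-((-4*(x + 7)) + 9)) = -306] -6 out front; divide by -6, so div: -((-4*(x + 7)) + 9) = 51.
Step 2. [-((-4*(x + 7)) + 9) = 51] LHS negated; negate both sides ⇒ neg: (-4*(x + 7)) + 9 = -51.
Step 3. [(-4*(x + 7)) + 9 = -51] subtract 9: x sits inside (… + 9), so sub: -4*(x + 7) = -60.
Step 4. [-4*(x + 7) = -60] -4 out front; divide by -4. So div: x + 7 = 15.
Step 5. [x + 7 = 15] +7 is outermost — subtract 7 both sides, so sub: x = 8.

Answer: x ∈ {8}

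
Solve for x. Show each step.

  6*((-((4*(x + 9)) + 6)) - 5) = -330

Step 1. [6*((-((4*(x + 9)) + 6)) - 5) = -330] 6 out front; divide by 6 ⇒ div: (-((4*(x + 9)) + 6)) - 5 = -55.
Step 2. [(-((4*(x + 9)) + 6)) - 5 = -55] 5 comes off first (add 5). So sub: -((4*(x + 9)) + 6) = -50.
Step 3. [-((4*(x + 9)) + 6) = -50] leading − — multiply by −1 ⇒ neg: (4*(x + 9)) + 6 = 50.
Step 4. [(4*(x + 9)) + 6 = 50] 6 comes off first (subtract 6). So sub: 4*(x + 9) = 44.
Step 5. [4*(x + 9) = 44] leading coefficient 4: divide by 4 ⇒ div: x + 9 = 11.
Step 6. [x + 9 = 11] peel the +9: subtract 9 from each side. So sub: x = 2.

Answer: x ∈ {2}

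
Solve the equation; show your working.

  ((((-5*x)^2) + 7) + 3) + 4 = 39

Step 1. [((((-5*x)^2) + 7) + 3) + 4 = 39] +4 is outermost — subtract 4 both sides. So sub: (((-5*x)^2) + 7) + 3 = 35.
Step 2. [(((-5*x)^2) + 7) + 3 = 35] subtract 3: x sits inside (… + 3) ⇒ sub: ((-5*x)^2) + 7 = 32.
Step 3. [((-5*x)^2) + 7 = 32] peel the +7: subtract 7 from each side. So sub: (-5*x)^2 = 25.
Step 4. [(-5*x)^2 = 25] √ both sides: 25 ≥ 0 gives two branches ⇒ sqrt: -5*x = 5 or -5.
Step 5. [-5*x = 5 or -5] -5·(inner) — divide through by -5, so div: x = -1 or 1.

Answer: x ∈ {-1, 1}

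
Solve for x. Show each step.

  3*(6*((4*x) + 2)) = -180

Step 1. [3*(6*((4*x) + 2)) = -180] 3 out front; divide by 3. So div: 6*((4*x) + 2) = -60.
Step 2. [6*((4*x) + 2) = -60] LHS = 6·(…); ÷6 both sides, so div: (4*x) + 2 = -10.
Step 3. [(4*x) + 2 = -10] 2 comes off first (subtract 2) ⇒ sub: 4*x = -12.
Step 4. [4*x = -12] leading coefficient 4: divide by 4. So div: x = -3.

Answer: x ∈ {-3}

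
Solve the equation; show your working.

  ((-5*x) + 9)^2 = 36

Step 1. [((-5*x) + 9)^2 = 36] LHS squared, RHS 36 ≥ 0: apply √ (±). So sqrt: (-5*x) + 9 = 6 or -6.
Step 2. [(-5*x) + 9 = 6 or -6] the outer +9 inverts by subtracting 9. So sub: -5*x = -3 or -15.
Step 3. [-5*x = -3 or -15] -5 out front; divide by -5, so div: x = 3/5 or 3.

Answer: x ∈ {3/5, 3}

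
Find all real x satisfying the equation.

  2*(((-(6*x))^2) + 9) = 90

Step 1. [2*(((-(6*x))^2) + 9) = 90] LHS = 2·(…); ÷2 both sides, so div: ((-(6*x))^2) + 9 = 45.
Step 2. [((-(6*x))^2) + 9 = 45] 9 comes off first (subtract 9) ⇒ sub: (-(6*x))^2 = 36.
Step 3. [(-(6*x))^2 = 36] 36 ≥ 0, LHS is (·)² — take ±√, so sqrt: -(6*x) = 6 or -6.
Step 4. [-(6*x) = 6 or -6] flip signs both sides, so neg: 6*x = -6 or 6.
Step 5. [6*x = -6 or 6] LHS = 6·(…); ÷6 both sides. So div: x = -1 or 1.

Answer: x ∈ {-1, 1}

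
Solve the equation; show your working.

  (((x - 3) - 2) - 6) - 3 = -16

Step 1. [(((x - 3) - 2) - 6) - 3 = -16] peel the -3: add 3 from each side ⇒ sub: ((x - 3) - 2) - 6 = -13.
Step 2. [((x - 3) - 2) - 6 = -13] -6 is outermost — add 6 both sides ⇒ sub: (x - 3) - 2 = -7.
Step 3. [(x - 3) - 2 = -7] -2 is outermost — add 2 both sides. So sub: x - 3 = -5.
Step 4. [x - 3 = -5] -3 is outermost — add 3 both sides. So sub: x = -2.

Answer: x ∈ {-2}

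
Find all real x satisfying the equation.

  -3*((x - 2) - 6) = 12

Step 1. [-3*((x - 2) - 6) = 12] divide by the outer -3 ⇒ div: (x - 2) - 6 = -4.
Step 2. [(x - 2) - 6 = -4] peel the -6: add 6 from each side, so sub: x - 2 = 2.
Step 3. [x - 2 = 2] -2 is outermost — add 2 both sides. So sub: x = 4.

Answer: x ∈ {4}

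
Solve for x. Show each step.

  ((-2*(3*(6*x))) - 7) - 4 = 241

Step 1. [((-2*(3*(6*x))) - 7) - 4 = 241] add 4: x sits inside (… - 4), so sub: (-2*(3*(6*x))) - 7 = 245.
Step 2. [(-2*(3*(6*x))) - 7 = 245] add 7: x sits inside (… - 7). So sub: -2*(3*(6*x)) = 252.
Step 3. [-2*(3*(6*x)) = 252] LHS = -2·(…); ÷-2 both sides. So div: 3*(6*x) = -126.
Step 4. [3*(6*x) = -126] 3 out front; divide by 3 ⇒ div: 6*x = -42.
Step 5. [6*x = -42] leading coefficient 6: divide by 6 ⇒ div: x = -7.

Answer: x ∈ {-7}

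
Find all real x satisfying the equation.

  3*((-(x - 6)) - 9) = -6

Step 1. [3*((-(x - 6)) - 9) = -6] leading coefficient 3: divide by 3. So div: (-(x - 6)) - 9 = -2.
Step 2. [(-(x - 6)) - 9 = -2] add 9: x sits inside (… - 9), so sub: -(x - 6) = 7.
Step 3. [-(x - 6) = 7] flip signs both sides. So neg: x - 6 = -7.
Step 4. [x - 6 = -7] peel the -6: add 6 from each side ⇒ sub: x = -1.

Answer: x ∈ {-1}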